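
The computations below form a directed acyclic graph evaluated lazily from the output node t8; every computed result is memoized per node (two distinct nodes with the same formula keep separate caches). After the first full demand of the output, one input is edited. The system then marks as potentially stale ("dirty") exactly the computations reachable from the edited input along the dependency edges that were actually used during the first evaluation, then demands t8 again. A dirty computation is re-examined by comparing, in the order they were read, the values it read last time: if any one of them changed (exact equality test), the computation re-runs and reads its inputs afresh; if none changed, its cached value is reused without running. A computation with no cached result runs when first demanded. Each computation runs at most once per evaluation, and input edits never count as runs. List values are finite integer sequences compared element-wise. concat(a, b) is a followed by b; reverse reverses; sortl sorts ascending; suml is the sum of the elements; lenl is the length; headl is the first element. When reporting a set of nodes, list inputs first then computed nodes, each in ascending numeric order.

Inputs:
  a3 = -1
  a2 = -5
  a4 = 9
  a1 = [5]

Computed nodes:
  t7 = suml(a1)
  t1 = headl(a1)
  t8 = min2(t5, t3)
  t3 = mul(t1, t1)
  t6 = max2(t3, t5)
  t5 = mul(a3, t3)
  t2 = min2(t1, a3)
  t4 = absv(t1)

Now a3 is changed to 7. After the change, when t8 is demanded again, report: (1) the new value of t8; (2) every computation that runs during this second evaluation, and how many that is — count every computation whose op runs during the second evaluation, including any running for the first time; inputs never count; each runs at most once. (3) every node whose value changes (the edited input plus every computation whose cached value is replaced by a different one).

Demanding t8 again yields 25.
2 computations run: t5, t8.
The nodes whose values change: a3, t5, t8.

First demand of the output computes:
  t1 = headl([5]) = 5
  t3 = mul(5, 5) = 25
  t5 = mul(-1, 25) = -25
  t8 = min2(-25, 25) = -25

After the edit, cleaning proceeds:
  t5: a read changed (a3 -1->7) — executes, giving 175.
  t8: a read changed (t5 -25->175) — executes, giving 25.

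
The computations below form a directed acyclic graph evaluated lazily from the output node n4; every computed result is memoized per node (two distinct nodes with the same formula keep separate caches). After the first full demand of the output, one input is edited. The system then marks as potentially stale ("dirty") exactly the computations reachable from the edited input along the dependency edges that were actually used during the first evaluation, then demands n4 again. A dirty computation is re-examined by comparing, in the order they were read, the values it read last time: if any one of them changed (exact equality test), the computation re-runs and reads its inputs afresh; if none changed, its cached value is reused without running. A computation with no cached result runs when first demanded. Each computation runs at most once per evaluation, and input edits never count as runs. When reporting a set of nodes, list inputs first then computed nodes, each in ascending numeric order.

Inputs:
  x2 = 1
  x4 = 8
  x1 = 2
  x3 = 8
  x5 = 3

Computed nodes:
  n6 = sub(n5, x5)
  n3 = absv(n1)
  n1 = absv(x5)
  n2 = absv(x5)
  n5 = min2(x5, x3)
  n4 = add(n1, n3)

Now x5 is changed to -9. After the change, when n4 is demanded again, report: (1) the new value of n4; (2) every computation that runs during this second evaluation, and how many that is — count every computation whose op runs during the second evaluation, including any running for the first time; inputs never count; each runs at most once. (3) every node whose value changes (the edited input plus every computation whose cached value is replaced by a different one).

First demand of the output computes:
  n1 = absv(3) = 3
  n3 = absv(3) = 3
  n4 = add(3, 3) = 6

After the edit, cleaning proceeds:
  n1: a read changed (x5 3->-9) — executes, giving 9.
  n3: a read changed (n1 3->9) — executes, giving 9.
  n4: a read changed (n1 3->9; n3 3->9) — executes, giving 18.

Demanding n4 again yields 18.
3 computations run: n1, n3, n4.
The nodes whose values change: x5, n1, n3, n4.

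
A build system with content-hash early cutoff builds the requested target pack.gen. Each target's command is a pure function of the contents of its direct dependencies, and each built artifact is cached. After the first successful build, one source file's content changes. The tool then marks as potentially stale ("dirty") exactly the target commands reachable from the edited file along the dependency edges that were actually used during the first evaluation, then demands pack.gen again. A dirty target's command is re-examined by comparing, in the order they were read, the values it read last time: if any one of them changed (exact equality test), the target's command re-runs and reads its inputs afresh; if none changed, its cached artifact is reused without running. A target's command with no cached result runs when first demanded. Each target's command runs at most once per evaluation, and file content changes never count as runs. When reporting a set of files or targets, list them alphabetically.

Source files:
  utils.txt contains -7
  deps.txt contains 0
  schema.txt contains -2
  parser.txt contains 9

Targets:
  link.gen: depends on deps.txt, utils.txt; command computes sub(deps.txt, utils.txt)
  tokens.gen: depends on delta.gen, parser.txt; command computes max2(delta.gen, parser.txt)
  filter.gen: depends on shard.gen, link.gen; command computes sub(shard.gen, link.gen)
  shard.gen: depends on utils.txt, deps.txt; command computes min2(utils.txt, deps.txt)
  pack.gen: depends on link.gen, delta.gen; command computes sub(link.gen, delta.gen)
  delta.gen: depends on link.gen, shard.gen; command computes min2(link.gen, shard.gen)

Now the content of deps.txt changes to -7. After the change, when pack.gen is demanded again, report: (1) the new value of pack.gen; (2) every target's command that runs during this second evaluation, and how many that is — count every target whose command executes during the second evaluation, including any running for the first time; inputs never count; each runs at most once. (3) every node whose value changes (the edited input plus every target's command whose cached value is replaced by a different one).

New value of pack.gen: 7.
Target commands that run: delta.gen, link.gen, pack.gen, shard.gen — 4 in total.
Values that change: deps.txt, link.gen, pack.gen.

First evaluation (everything demanded from the output):
  link.gen = sub(0, -7) = 7
  shard.gen = min2(-7, 0) = -7
  delta.gen = min2(7, -7) = -7
  pack.gen = sub(7, -7) = 14

Propagation after the edit:
  link.gen: runs — deps.txt 0->-7; result 0.
  shard.gen: runs — deps.txt 0->-7; result -7 (same value as before).
  delta.gen: runs — link.gen 7->0; result -7 (same value as before).
  pack.gen: runs — link.gen 7->0; result 7.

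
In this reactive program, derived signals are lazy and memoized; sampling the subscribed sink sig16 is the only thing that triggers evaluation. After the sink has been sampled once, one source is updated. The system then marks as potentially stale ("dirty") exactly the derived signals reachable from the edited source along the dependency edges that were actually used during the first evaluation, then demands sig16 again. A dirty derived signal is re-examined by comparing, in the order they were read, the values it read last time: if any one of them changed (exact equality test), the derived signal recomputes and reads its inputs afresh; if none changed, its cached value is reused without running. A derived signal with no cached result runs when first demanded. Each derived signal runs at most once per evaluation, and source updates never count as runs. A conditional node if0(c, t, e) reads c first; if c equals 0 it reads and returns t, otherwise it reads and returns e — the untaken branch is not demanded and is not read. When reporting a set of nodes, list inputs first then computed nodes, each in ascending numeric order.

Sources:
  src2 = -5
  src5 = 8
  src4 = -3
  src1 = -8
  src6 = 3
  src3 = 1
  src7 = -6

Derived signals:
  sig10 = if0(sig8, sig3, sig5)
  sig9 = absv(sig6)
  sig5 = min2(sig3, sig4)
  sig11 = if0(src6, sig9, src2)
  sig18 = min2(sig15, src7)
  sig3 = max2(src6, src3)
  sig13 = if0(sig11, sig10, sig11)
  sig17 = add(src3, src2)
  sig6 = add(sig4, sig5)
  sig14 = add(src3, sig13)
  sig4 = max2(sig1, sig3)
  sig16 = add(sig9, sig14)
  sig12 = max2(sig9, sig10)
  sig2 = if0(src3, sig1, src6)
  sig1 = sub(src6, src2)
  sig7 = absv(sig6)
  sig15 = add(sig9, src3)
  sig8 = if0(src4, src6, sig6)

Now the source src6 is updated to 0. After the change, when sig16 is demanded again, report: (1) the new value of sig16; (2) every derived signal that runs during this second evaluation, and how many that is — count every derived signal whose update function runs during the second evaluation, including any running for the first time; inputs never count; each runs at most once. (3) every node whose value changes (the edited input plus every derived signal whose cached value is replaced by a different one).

First demand of the output computes:
  sig1 = sub(3, -5) = 8
  sig3 = max2(3, 1) = 3
  sig4 = max2(8, 3) = 8
  sig5 = min2(3, 8) = 3
  sig6 = add(8, 3) = 11
  sig9 = absv(11) = 11
  sig11 = if0(src6=3 -> else branch src2) = -5
  sig13 = if0(sig11=-5 -> else branch sig11) = -5
  sig14 = add(1, -5) = -4
  sig16 = add(11, -4) = 7

After the edit, cleaning proceeds:
  sig1: a read changed (src6 3->0) — executes, giving 5.
  sig3: a read changed (src6 3->0) — executes, giving 1.
  sig4: a read changed (sig1 8->5; sig3 3->1) — executes, giving 5.
  sig5: a read changed (sig3 3->1; sig4 8->5) — executes, giving 1.
  sig6: a read changed (sig4 8->5; sig5 3->1) — executes, giving 6.
  sig9: a read changed (sig6 11->6) — executes, giving 6.
  sig11: a read changed (src6 3->0) — executes, giving 6.
  sig13: a read changed (sig11 -5->6; sig11 -5->6) — executes, giving 6.
  sig14: a read changed (sig13 -5->6) — executes, giving 7.
  sig16: a read changed (sig9 11->6; sig14 -4->7) — executes, giving 13.

Demanding sig16 again yields 13.
10 derived signals run: sig1, sig3, sig4, sig5, sig6, sig9, sig11, sig13, sig14, sig16.
The nodes whose values change: src6, sig1, sig3, sig4, sig5, sig6, sig9, sig11, sig13, sig14, sig16.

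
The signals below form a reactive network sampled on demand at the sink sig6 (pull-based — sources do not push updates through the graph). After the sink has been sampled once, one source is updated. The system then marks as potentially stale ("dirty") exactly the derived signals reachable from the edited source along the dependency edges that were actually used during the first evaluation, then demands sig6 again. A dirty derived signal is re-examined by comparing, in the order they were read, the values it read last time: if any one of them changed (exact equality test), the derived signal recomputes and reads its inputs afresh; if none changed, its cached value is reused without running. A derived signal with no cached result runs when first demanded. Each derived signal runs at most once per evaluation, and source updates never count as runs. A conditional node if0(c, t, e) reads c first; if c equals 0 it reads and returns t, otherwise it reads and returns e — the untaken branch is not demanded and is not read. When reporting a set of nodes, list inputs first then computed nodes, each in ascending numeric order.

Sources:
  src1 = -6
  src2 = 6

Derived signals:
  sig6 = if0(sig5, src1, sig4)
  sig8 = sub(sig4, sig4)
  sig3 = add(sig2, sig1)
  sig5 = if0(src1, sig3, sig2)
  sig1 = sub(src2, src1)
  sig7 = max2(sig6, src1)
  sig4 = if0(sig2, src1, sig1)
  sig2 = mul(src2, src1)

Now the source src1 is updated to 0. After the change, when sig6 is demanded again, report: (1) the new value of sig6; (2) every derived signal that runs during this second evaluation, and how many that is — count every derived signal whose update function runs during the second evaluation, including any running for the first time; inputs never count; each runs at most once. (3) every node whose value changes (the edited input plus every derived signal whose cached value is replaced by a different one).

sig6 now evaluates to 0.
Run set: sig1, sig2, sig3, sig4, sig5, sig6 (6 run).
Changed values: src1, sig1, sig2, sig4, sig5, sig6.
The important point: the flipped condition pulls in fresh nodes; sig3 runs for the first time.

Initial pass — values computed on the first demand:
  sig1 = sub(6, -6) = 12
  sig2 = mul(6, -6) = -36
  sig4 = if0(sig2=-36 -> else branch sig1) = 12
  sig5 = if0(src1=-6 -> else branch sig2) = -36
  sig6 = if0(sig5=-36 -> else branch sig4) = 12

Second demand — change propagation:
  sig1: re-runs because src1 -6->0; new result 6.
  sig2: re-runs because src1 -6->0; new result 0.
  sig3: newly demanded (no cache) — executes and yields 6.
  sig4: re-runs because sig2 -36->0; sig1 12->6; new result 0.
  sig5: re-runs because src1 -6->0; sig2 -36->0; new result 6.
  sig6: re-runs because sig5 -36->6; sig4 12->0; new result 0.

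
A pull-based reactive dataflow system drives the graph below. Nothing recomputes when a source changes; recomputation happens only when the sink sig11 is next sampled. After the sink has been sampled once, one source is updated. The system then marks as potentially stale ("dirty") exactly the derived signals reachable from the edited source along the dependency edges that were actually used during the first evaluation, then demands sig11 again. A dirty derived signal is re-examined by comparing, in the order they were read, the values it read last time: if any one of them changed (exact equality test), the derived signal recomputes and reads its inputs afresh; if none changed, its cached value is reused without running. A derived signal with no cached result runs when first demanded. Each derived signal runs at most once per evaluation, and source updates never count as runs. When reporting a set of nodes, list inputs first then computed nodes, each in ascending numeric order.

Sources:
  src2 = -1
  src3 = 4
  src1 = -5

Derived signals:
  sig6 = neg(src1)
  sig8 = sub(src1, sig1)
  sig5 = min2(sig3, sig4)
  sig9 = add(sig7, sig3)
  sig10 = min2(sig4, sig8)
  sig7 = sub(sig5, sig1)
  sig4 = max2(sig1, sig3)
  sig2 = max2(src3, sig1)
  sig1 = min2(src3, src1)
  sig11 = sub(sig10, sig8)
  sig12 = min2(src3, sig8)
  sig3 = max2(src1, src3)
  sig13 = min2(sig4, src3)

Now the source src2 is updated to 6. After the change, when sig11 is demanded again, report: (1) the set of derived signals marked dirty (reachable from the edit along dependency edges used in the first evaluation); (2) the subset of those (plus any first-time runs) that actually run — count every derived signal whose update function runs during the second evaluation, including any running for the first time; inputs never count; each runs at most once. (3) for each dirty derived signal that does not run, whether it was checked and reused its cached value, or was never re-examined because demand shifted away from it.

Marked dirty: none.
Derived signals that run: none — 0 in total.
Every dirty derived signal ran.
Key observation: src2 is never demanded by the output, so the edit triggers no recomputation at all.

First evaluation (everything demanded from the output):
  sig1 = min2(4, -5) = -5
  sig3 = max2(-5, 4) = 4
  sig4 = max2(-5, 4) = 4
  sig8 = sub(-5, -5) = 0
  sig10 = min2(4, 0) = 0
  sig11 = sub(0, 0) = 0

Propagation after the edit:
  src2 feeds no computation that the output demands — nothing is marked dirty and nothing runs.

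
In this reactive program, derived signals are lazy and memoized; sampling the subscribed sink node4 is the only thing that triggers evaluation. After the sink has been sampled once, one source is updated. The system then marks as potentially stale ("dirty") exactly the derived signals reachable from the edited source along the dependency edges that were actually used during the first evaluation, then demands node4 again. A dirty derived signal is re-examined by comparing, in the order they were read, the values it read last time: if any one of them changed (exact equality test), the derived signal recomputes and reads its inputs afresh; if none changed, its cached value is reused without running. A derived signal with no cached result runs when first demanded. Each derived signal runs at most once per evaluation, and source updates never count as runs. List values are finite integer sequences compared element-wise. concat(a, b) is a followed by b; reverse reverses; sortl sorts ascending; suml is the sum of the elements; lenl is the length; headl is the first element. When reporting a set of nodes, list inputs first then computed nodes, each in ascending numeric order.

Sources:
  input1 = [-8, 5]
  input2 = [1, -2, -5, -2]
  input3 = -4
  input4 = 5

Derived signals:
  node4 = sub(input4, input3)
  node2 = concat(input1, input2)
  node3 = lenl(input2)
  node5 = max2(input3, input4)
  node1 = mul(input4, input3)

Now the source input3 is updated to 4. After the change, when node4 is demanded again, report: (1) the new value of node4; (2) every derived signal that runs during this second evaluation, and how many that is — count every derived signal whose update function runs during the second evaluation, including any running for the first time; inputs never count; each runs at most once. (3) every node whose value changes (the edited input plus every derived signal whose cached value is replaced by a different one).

Demanding node4 again yields 1.
1 derived signals run: node4.
The nodes whose values change: input3, node4.

First demand of the output computes:
  node4 = sub(5, -4) = 9

After the edit, cleaning proceeds:
  node4: a read changed (input3 -4->4) — executes, giving 1.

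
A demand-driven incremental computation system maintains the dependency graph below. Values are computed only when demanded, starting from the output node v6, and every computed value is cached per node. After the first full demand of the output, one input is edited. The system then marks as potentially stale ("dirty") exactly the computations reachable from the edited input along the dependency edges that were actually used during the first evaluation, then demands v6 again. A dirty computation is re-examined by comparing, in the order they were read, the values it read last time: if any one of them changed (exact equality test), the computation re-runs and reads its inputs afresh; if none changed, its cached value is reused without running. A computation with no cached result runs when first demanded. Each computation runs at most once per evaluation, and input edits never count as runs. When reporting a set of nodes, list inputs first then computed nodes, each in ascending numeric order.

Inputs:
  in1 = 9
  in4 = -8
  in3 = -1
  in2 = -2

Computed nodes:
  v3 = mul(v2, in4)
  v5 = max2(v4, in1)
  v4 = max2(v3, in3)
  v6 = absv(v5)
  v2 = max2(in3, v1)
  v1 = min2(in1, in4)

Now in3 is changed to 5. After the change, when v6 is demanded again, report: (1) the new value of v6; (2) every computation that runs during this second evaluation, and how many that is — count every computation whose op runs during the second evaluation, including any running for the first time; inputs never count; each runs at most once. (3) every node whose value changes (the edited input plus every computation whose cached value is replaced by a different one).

New value of v6: 9.
Computations that run: v2, v3, v4, v5 — 4 in total.
Values that change: in3, v2, v3, v4.
Key observation: the change is absorbed at v5 — it re-runs but produces the same value, and the output's value is unchanged.

First evaluation (everything demanded from the output):
  v1 = min2(9, -8) = -8
  v2 = max2(-1, -8) = -1
  v3 = mul(-1, -8) = 8
  v4 = max2(8, -1) = 8
  v5 = max2(8, 9) = 9
  v6 = absv(9) = 9

Propagation after the edit:
  v2: runs — in3 -1->5; result 5.
  v3: runs — v2 -1->5; result -40.
  v4: runs — v3 8->-40; in3 -1->5; result 5.
  v5: runs — v4 8->5; result 9 (same value as before).
  v6: checked — values it read are unchanged (v5 unchanged); reused cached 9 without running.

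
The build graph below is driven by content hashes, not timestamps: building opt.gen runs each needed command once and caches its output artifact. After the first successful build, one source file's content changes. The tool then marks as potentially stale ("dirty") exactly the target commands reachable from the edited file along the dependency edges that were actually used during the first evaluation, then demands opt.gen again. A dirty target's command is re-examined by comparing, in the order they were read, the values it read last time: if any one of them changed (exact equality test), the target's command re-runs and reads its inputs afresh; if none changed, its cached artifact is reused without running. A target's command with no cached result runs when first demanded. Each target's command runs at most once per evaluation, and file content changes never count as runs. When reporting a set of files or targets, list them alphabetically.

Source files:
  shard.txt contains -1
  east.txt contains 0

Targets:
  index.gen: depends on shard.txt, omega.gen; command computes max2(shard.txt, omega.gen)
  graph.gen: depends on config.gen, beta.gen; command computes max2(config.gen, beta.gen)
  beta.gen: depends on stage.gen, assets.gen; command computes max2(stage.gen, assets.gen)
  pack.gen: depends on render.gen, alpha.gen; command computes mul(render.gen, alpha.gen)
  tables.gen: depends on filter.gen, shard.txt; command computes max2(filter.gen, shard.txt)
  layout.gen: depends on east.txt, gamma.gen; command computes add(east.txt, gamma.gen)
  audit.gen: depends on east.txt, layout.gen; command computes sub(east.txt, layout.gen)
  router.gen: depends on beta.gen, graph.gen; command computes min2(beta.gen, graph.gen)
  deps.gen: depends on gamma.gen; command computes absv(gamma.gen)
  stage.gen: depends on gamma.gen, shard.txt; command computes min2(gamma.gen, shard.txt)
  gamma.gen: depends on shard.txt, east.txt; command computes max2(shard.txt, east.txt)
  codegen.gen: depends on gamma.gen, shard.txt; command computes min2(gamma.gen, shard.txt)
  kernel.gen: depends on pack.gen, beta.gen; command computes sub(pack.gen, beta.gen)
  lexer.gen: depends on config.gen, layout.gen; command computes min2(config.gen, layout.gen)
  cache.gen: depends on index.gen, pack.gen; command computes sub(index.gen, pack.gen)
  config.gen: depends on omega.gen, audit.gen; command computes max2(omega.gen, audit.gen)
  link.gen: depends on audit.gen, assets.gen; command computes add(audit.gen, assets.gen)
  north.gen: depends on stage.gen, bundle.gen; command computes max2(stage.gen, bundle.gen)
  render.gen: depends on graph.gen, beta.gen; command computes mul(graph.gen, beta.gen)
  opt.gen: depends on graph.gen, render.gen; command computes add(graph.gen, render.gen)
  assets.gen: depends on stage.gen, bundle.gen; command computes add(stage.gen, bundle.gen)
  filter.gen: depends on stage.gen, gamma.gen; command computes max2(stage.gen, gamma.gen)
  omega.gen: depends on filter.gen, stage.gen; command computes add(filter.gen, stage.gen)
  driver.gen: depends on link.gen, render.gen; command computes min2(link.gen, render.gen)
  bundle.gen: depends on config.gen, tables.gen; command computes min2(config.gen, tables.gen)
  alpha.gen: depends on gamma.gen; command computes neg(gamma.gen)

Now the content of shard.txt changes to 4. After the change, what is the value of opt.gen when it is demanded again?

Initial pass — values computed on the first demand:
  gamma.gen = max2(-1, 0) = 0
  layout.gen = add(0, 0) = 0
  audit.gen = sub(0, 0) = 0
  stage.gen = min2(0, -1) = -1
  filter.gen = max2(-1, 0) = 0
  omega.gen = add(0, -1) = -1
  config.gen = max2(-1, 0) = 0
  tables.gen = max2(0, -1) = 0
  bundle.gen = min2(0, 0) = 0
  assets.gen = add(-1, 0) = -1
  beta.gen = max2(-1, -1) = -1
  graph.gen = max2(0, -1) = 0
  render.gen = mul(0, -1) = 0
  opt.gen = add(0, 0) = 0

Second demand — change propagation:
  gamma.gen: re-runs because shard.txt -1->4; new result 4.
  layout.gen: re-runs because gamma.gen 0->4; new result 4.
  audit.gen: re-runs because layout.gen 0->4; new result -4.
  stage.gen: re-runs because gamma.gen 0->4; shard.txt -1->4; new result 4.
  filter.gen: re-runs because stage.gen -1->4; gamma.gen 0->4; new result 4.
  omega.gen: re-runs because filter.gen 0->4; stage.gen -1->4; new result 8.
  config.gen: re-runs because omega.gen -1->8; audit.gen 0->-4; new result 8.
  tables.gen: re-runs because filter.gen 0->4; shard.txt -1->4; new result 4.
  bundle.gen: re-runs because config.gen 0->8; tables.gen 0->4; new result 4.
  assets.gen: re-runs because stage.gen -1->4; bundle.gen 0->4; new result 8.
  beta.gen: re-runs because stage.gen -1->4; assets.gen -1->8; new result 8.
  graph.gen: re-runs because config.gen 0->8; beta.gen -1->8; new result 8.
  render.gen: re-runs because graph.gen 0->8; beta.gen -1->8; new result 64.
  opt.gen: re-runs because graph.gen 0->8; render.gen 0->64; new result 72.

opt.gen now evaluates to 72.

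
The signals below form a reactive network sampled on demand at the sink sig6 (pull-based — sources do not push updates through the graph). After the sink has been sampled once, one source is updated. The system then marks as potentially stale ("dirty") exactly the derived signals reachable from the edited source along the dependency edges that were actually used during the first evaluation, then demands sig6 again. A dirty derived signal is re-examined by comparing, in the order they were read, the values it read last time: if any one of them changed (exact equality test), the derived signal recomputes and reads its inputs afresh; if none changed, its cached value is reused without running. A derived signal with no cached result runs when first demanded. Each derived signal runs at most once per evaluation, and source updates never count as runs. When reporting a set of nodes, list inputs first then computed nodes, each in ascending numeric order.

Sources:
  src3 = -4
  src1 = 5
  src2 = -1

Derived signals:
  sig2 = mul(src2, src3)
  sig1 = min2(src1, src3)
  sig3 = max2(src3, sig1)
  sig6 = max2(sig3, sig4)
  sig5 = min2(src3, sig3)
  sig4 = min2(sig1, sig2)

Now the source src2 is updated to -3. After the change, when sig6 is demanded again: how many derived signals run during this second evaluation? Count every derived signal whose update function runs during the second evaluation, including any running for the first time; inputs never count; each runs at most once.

Run set: sig2, sig4 (2 run).
The important point: sig4 recomputes to an identical value, and the output ends up unchanged.

Initial pass — values computed on the first demand:
  sig1 = min2(5, -4) = -4
  sig2 = mul(-1, -4) = 4
  sig3 = max2(-4, -4) = -4
  sig4 = min2(-4, 4) = -4
  sig6 = max2(-4, -4) = -4

Second demand — change propagation:
  sig2: re-runs because src2 -1->-3; new result 12.
  sig4: re-runs because sig2 4->12; new result -4 (unchanged).
  sig6: re-examined; everything it read last time is the same (sig3 unchanged, sig4 unchanged) — cache -4 kept, no run.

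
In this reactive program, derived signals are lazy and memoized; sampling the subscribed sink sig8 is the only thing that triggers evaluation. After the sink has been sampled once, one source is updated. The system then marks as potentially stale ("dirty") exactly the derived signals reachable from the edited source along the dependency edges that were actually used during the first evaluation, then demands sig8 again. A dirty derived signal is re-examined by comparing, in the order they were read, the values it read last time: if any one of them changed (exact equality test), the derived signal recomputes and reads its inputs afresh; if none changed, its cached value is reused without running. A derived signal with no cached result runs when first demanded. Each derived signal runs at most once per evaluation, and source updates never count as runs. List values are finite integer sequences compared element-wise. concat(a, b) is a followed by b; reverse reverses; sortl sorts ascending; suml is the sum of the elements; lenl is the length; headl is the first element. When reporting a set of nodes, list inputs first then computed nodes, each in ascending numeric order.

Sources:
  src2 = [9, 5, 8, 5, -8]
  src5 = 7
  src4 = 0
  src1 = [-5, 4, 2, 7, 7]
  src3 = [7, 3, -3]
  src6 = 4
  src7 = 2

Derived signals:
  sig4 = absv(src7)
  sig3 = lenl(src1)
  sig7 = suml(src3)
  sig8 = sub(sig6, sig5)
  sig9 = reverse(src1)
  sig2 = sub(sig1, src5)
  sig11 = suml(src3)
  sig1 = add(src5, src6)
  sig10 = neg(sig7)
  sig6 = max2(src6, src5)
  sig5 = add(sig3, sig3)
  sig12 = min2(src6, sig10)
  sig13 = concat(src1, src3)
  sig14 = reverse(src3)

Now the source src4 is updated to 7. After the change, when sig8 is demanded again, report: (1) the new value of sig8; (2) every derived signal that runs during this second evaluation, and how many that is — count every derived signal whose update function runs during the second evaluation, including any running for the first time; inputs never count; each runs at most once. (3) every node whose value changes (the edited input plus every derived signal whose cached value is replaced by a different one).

Demanding sig8 again yields -3.
0 derived signals run: none.
The nodes whose values change: src4.
Note the shortcut — nothing in the graph depends on src4 at all, so no recomputation happens.

First demand of the output computes:
  sig3 = lenl([-5, 4, 2, 7, 7]) = 5
  sig5 = add(5, 5) = 10
  sig6 = max2(4, 7) = 7
  sig8 = sub(7, 10) = -3

After the edit, cleaning proceeds:
  no node depends on src4 at all; the second demand re-runs nothing.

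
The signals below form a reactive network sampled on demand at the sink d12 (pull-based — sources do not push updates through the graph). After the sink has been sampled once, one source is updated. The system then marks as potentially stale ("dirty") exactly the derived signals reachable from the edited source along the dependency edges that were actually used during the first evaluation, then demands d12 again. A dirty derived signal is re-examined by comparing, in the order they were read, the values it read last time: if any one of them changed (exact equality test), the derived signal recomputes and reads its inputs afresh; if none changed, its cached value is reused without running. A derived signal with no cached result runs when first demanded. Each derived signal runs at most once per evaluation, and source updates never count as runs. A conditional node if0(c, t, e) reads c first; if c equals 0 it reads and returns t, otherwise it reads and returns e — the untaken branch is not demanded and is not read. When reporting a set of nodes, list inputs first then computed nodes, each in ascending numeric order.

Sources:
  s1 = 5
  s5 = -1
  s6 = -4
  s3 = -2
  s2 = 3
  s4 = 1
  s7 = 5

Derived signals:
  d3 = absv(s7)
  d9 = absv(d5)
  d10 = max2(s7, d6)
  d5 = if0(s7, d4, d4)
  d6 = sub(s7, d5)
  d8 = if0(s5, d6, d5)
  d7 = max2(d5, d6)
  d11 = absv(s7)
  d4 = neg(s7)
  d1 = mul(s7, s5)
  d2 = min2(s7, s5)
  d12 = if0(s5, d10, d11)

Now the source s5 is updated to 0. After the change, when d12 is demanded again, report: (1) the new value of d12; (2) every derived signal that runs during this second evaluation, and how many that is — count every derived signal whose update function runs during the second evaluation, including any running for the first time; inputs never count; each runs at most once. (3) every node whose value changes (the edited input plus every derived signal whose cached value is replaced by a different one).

d12 now evaluates to 10.
Run set: d4, d5, d6, d10, d12 (5 run).
Changed values: s5, d12.
The important point: the flipped condition pulls in fresh nodes; d4, d5, d6, d10 run for the first time.

Initial pass — values computed on the first demand:
  d11 = absv(5) = 5
  d12 = if0(s5=-1 -> else branch d11) = 5

Second demand — change propagation:
  d4: newly demanded (no cache) — executes and yields -5.
  d5: newly demanded (no cache) — executes and yields -5.
  d6: newly demanded (no cache) — executes and yields 10.
  d10: newly demanded (no cache) — executes and yields 10.
  d12: re-runs because s5 -1->0; new result 10.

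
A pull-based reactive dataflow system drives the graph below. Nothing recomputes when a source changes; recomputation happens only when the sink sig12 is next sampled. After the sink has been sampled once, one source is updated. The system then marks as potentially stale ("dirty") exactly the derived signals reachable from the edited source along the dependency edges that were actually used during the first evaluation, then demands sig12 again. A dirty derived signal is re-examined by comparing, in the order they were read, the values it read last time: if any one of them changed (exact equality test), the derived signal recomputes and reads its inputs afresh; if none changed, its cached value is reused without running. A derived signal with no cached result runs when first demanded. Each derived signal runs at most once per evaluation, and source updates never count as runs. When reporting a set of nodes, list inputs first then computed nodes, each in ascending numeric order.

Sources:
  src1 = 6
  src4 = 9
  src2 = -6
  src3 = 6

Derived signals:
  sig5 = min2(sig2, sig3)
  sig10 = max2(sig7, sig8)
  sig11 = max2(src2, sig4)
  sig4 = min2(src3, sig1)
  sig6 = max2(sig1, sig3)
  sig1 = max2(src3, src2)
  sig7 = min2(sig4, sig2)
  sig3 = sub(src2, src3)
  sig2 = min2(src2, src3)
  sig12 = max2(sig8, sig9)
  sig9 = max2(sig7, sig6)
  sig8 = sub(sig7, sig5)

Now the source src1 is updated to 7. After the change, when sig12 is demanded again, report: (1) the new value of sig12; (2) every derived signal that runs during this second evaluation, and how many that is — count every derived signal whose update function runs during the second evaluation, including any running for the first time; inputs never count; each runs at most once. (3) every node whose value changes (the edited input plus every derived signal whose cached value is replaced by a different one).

New value of sig12: 6.
Derived signals that run: none — 0 in total.
Values that change: src1.
Key observation: src1 is never demanded by the output, so the edit triggers no recomputation at all.

First evaluation (everything demanded from the output):
  sig1 = max2(6, -6) = 6
  sig2 = min2(-6, 6) = -6
  sig3 = sub(-6, 6) = -12
  sig4 = min2(6, 6) = 6
  sig5 = min2(-6, -12) = -12
  sig6 = max2(6, -12) = 6
  sig7 = min2(6, -6) = -6
  sig8 = sub(-6, -12) = 6
  sig9 = max2(-6, 6) = 6
  sig12 = max2(6, 6) = 6

Propagation after the edit:
  src1 feeds no computation that the output demands — nothing is marked dirty and nothing runs.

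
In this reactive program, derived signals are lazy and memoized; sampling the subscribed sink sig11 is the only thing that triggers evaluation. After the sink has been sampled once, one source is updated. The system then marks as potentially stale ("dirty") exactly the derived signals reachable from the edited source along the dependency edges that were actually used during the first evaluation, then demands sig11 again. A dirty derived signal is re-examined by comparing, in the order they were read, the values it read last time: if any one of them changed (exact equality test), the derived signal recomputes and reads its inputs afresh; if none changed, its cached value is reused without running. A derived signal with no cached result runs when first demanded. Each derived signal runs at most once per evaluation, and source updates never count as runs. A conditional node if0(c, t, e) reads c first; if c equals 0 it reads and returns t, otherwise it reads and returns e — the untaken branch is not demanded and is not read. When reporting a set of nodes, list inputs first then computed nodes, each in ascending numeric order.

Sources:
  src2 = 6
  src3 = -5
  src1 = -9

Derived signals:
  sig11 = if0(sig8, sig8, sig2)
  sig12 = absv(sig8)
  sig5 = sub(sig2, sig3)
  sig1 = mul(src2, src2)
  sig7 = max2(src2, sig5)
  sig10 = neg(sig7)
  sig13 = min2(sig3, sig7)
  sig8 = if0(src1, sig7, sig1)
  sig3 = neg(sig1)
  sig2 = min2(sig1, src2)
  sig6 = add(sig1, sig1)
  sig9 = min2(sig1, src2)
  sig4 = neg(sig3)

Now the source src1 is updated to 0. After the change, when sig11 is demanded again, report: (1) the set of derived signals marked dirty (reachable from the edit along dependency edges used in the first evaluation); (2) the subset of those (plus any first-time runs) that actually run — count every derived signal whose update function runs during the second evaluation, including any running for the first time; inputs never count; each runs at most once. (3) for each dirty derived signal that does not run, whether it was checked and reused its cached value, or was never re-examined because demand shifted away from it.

The edit dirties: sig8, sig11.
5 derived signals run: sig3, sig5, sig7, sig8, sig11.
No dirty derived signal escaped a run.
Note the branch switch — sig3, sig5, sig7 had no cache and run now for the first time.

First demand of the output computes:
  sig1 = mul(6, 6) = 36
  sig2 = min2(36, 6) = 6
  sig8 = if0(src1=-9 -> else branch sig1) = 36
  sig11 = if0(sig8=36 -> else branch sig2) = 6

After the edit, cleaning proceeds:
  sig3: had never run; runs now, result -36.
  sig5: had never run; runs now, result 42.
  sig7: had never run; runs now, result 42.
  sig8: a read changed (src1 -9->0) — executes, giving 42.
  sig11: a read changed (sig8 36->42) — executes, giving 6 — identical to its old value.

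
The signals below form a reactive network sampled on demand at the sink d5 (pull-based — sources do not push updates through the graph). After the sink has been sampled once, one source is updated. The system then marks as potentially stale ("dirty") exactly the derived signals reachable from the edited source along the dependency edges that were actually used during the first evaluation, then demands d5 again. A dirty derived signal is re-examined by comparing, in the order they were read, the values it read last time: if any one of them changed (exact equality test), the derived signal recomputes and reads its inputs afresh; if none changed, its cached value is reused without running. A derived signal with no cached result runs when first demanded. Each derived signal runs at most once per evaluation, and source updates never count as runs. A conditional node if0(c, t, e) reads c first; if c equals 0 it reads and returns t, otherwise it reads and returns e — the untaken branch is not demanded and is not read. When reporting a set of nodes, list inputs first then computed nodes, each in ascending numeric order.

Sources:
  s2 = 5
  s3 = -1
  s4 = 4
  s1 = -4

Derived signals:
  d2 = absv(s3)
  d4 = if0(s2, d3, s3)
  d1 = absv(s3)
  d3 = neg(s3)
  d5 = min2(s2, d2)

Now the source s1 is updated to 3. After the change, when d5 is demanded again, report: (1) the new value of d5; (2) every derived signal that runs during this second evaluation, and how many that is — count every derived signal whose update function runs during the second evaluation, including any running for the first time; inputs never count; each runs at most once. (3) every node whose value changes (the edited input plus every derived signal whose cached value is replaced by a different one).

d5 now evaluates to 1.
Run set: none (0 run).
Changed values: s1.
The important point: nothing the output needs ever reads s1, so the edit is invisible to it.

Initial pass — values computed on the first demand:
  d2 = absv(-1) = 1
  d5 = min2(5, 1) = 1

Second demand — change propagation:
  no demanded computation ever read s1, so the edit dirties nothing and nothing runs.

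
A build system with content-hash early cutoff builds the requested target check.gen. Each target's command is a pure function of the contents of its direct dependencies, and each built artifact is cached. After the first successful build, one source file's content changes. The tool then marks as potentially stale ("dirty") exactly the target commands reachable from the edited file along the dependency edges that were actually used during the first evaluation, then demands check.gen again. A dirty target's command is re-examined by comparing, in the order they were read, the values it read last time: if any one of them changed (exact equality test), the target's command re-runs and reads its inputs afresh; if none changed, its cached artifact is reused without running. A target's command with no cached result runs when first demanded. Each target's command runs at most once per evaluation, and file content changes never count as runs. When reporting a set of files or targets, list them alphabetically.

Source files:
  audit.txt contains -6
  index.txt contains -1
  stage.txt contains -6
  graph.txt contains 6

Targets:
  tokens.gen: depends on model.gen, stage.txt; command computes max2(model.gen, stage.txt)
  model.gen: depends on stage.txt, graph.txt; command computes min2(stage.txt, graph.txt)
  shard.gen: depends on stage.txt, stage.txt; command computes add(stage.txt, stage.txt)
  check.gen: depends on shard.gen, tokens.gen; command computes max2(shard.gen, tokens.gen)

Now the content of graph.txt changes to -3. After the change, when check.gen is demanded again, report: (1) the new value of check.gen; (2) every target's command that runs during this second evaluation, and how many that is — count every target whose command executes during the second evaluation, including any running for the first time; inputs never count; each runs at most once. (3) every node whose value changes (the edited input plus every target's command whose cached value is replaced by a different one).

First evaluation (everything demanded from the output):
  model.gen = min2(-6, 6) = -6
  shard.gen = add(-6, -6) = -12
  tokens.gen = max2(-6, -6) = -6
  check.gen = max2(-12, -6) = -6

Propagation after the edit:
  model.gen: runs — graph.txt 6->-3; result -6 (same value as before).
  tokens.gen: checked — values it read are unchanged (model.gen unchanged, stage.txt unchanged); reused cached -6 without running.
  check.gen: checked — values it read are unchanged (shard.gen unchanged, tokens.gen unchanged); reused cached -6 without running.

Key observation: the change is absorbed at model.gen — it re-runs but produces the same value, and the output's value is unchanged.

New value of check.gen: -6.
Target commands that run: model.gen — 1 in total.
Values that change: graph.txt.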